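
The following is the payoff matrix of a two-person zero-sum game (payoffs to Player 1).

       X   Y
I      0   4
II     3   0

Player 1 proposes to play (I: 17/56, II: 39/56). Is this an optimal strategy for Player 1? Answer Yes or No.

No

Against X this mix gives (17/56)·0 + (39/56)·3 = 117/56.
Against Y this mix gives (17/56)·4 + (39/56)·0 = 17/14.
Player 2 will play Y, holding Player 1 to 17/14. Shifting weight toward the row that does better against Y would raise this floor (the equalizing mix achieves 12/7 against both Y and X), so the proposed strategy is not optimal.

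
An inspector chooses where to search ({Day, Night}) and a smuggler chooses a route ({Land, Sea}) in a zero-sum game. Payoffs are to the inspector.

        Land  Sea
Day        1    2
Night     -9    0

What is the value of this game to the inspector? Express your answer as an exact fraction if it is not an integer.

1

Row minima: Day → 1, Night → -9; maximin = 1.
Column maxima: Land → 1, Sea → 2; minimax = 1.
Since maximin = minimax = 1, there is a saddle point and the value is 1.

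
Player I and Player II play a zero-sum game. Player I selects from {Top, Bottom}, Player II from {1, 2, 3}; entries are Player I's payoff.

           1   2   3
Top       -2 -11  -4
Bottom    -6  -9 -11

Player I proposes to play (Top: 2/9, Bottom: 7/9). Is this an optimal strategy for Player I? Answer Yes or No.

Against 1 this mix gives (2/9)·(-2) + (7/9)·(-6) = -46/9.
Against 2 this mix gives (2/9)·(-11) + (7/9)·(-9) = -85/9.
Against 3 this mix gives (2/9)·(-4) + (7/9)·(-11) = -85/9.
All of Player II's active replies (2, 3) yield -85/9, and no column does worse for Player I. The mix makes Player II indifferent and guarantees -85/9, so it is optimal.

Yes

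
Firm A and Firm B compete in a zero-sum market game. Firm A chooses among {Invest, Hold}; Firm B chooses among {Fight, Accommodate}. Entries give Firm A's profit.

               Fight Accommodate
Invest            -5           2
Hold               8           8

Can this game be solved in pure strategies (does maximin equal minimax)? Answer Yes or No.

Yes

Row minima: Invest → -5, Hold → 8; maximin = 8.
Column maxima: Fight → 8, Accommodate → 8; minimax = 8.
maximin = minimax = 8, so a saddle point exists.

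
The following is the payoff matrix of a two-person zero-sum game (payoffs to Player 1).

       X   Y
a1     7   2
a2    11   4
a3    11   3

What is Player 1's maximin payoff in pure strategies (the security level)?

4

Row minima: a1 → 2, a2 → 4, a3 → 3.
The best of these is 4.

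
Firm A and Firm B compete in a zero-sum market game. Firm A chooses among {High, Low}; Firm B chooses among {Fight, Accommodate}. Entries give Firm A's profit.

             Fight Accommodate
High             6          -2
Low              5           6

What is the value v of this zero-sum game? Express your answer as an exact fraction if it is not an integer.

Row minima: High → -2, Low → 5; maximin = 5.
Column maxima: Fight → 6, Accommodate → 6; minimax = 6.
5 ≠ 6, so there is no saddle point; optimal play is mixed.
Let Firm A play High with probability p. Expected payoff against Fight: 6p + 5(1−p) = p + 5; against Accommodate: (-2)p + 6(1−p) = −8p + 6.
Setting these equal: p + 5 = −8p + 6 ⇒ 9p = 1 ⇒ p = 1/9, and the value is (1)·(1/9) + 5 = 46/9.
For Firm B: with q = P(Fight), equating High's and Low's payoffs gives 8q − 2 = −q + 6 ⇒ q = 8/9.

46/9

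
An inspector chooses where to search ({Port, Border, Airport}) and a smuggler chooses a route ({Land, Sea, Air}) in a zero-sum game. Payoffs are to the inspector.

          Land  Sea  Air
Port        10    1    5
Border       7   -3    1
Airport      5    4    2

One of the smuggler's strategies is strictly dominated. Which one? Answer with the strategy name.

Land

Sea holds the inspector's payoff strictly below Land in every row: 1 < 10, -3 < 7, 4 < 5.
So Land is strictly dominated for the smuggler.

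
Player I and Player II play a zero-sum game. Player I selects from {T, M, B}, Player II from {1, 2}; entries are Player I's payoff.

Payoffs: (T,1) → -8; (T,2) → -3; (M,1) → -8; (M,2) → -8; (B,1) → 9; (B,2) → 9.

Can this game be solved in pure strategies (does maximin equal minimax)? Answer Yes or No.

Row minima: T → -8, M → -8, B → 9; maximin = 9.
Column maxima: 1 → 9, 2 → 9; minimax = 9.
maximin = minimax = 9, so a saddle point exists.

Yes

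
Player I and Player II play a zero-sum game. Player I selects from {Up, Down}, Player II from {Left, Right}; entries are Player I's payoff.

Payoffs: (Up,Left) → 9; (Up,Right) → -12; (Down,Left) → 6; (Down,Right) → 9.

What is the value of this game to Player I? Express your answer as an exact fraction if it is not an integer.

Row minima: Up → -12, Down → 6; maximin = 6.
Column maxima: Left → 9, Right → 9; minimax = 9.
6 ≠ 9, so there is no saddle point; optimal play is mixed.
Let Player I play Up with probability p. Expected payoff against Left: 9p + 6(1−p) = 3p + 6; against Right: (-12)p + 9(1−p) = −21p + 9.
Setting these equal: 3p + 6 = −21p + 9 ⇒ 24p = 3 ⇒ p = 1/8, and the value is (3)·(1/8) + 6 = 51/8.
For Player II: with q = P(Left), equating Up's and Down's payoffs gives 21q − 12 = −3q + 9 ⇒ q = 7/8.

51/8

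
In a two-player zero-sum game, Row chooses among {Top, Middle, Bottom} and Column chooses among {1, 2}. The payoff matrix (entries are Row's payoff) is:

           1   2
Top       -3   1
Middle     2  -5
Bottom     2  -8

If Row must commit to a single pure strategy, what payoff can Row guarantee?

-3

Row minima: Top → -3, Middle → -5, Bottom → -8.
The best of these is -3.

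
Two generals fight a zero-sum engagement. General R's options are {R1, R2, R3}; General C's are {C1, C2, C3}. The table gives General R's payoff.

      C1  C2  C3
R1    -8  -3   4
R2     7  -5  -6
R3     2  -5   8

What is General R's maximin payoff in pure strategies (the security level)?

Row minima: R1 → -8, R2 → -6, R3 → -5.
The best of these is -5.

-5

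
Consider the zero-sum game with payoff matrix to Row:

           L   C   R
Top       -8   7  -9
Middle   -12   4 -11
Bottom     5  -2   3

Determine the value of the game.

1/7

Row minima: Top → -9, Middle → -12, Bottom → -2; maximin = -2.
Column maxima: L → 5, C → 7, R → 3; minimax = 3.
-2 ≠ 3, so there is no saddle point; optimal play is mixed.
Middle is strictly dominated by Top, so Row never plays it.
With Middle eliminated, L is strictly dominated by R (it gives Row strictly more in every remaining row), so Column never plays it.
On the remaining 2×2 (Top, Bottom vs C, R):
Let Row play Top with probability p. Expected payoff against C: 7p + (-2)(1−p) = 9p − 2; against R: (-9)p + 3(1−p) = −12p + 3.
Setting these equal: 9p − 2 = −12p + 3 ⇒ 21p = 5 ⇒ p = 5/21, and the value is (9)·(5/21) − 2 = 1/7.
For Column: with q = P(C), equating Top's and Bottom's payoffs gives 16q − 9 = −5q + 3 ⇒ q = 4/7.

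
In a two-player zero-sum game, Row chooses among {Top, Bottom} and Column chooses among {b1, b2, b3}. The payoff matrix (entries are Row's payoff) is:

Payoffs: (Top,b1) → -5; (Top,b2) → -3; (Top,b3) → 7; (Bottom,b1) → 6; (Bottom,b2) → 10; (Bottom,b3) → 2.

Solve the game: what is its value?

13/4

Row minima: Top → -5, Bottom → 2; maximin = 2.
Column maxima: b1 → 6, b2 → 10, b3 → 7; minimax = 6.
2 ≠ 6, so there is no saddle point; optimal play is mixed.
b2 is strictly dominated by b1 (it gives Row strictly more in every row), so Column never plays it.
On the remaining 2×2 (Top, Bottom vs b1, b3):
Let Row play Top with probability p. Expected payoff against b1: (-5)p + 6(1−p) = −11p + 6; against b3: 7p + 2(1−p) = 5p + 2.
Setting these equal: −11p + 6 = 5p + 2 ⇒ −16p = -4 ⇒ p = 1/4, and the value is (-11)·(1/4) + 6 = 13/4.
For Column: with q = P(b1), equating Top's and Bottom's payoffs gives −12q + 7 = 4q + 2 ⇒ q = 5/16.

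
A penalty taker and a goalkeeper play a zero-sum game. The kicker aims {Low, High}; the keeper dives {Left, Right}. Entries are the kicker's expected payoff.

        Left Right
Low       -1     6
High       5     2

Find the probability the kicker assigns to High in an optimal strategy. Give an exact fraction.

7/10

Row minima: Low → -1, High → 2; maximin = 2.
Column maxima: Left → 5, Right → 6; minimax = 5.
2 ≠ 5, so there is no saddle point; optimal play is mixed.
Let the kicker play Low with probability p. Expected payoff against Left: (-1)p + 5(1−p) = −6p + 5; against Right: 6p + 2(1−p) = 4p + 2.
Setting these equal: −6p + 5 = 4p + 2 ⇒ −10p = -3 ⇒ p = 3/10, and the value is (-6)·(3/10) + 5 = 16/5.
For the keeper: with q = P(Left), equating Low's and High's payoffs gives −7q + 6 = 3q + 2 ⇒ q = 2/5.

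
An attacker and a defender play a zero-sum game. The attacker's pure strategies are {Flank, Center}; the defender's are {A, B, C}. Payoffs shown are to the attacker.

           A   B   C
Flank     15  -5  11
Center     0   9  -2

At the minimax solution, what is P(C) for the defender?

Row minima: Flank → -5, Center → -2; maximin = -2.
Column maxima: A → 15, B → 9, C → 11; minimax = 9.
-2 ≠ 9, so there is no saddle point; optimal play is mixed.
A is strictly dominated by C (it gives the attacker strictly more in every row), so the defender never plays it.
On the remaining 2×2 (Flank, Center vs B, C):
Let the attacker play Flank with probability p. Expected payoff against B: (-5)p + 9(1−p) = −14p + 9; against C: 11p + (-2)(1−p) = 13p − 2.
Setting these equal: −14p + 9 = 13p − 2 ⇒ −27p = -11 ⇒ p = 11/27, and the value is (-14)·(11/27) + 9 = 89/27.
For the defender: with q = P(B), equating Flank's and Center's payoffs gives −16q + 11 = 11q − 2 ⇒ q = 13/27.

14/27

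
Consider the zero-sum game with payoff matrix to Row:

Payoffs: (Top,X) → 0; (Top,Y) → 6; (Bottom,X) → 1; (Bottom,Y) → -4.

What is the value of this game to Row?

Row minima: Top → 0, Bottom → -4; maximin = 0.
Column maxima: X → 1, Y → 6; minimax = 1.
0 ≠ 1, so there is no saddle point; optimal play is mixed.
Let Row play Top with probability p. Expected payoff against X: 0p + 1(1−p) = −p + 1; against Y: 6p + (-4)(1−p) = 10p − 4.
Setting these equal: −p + 1 = 10p − 4 ⇒ −11p = -5 ⇒ p = 5/11, and the value is (-1)·(5/11) + 1 = 6/11.
For Column: with q = P(X), equating Top's and Bottom's payoffs gives −6q + 6 = 5q − 4 ⇒ q = 10/11.

6/11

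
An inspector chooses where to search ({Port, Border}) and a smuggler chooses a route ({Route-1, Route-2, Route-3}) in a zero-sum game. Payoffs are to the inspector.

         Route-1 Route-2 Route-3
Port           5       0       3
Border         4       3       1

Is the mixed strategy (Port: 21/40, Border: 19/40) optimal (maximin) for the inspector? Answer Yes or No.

No

Against Route-1 this mix gives (21/40)·5 + (19/40)·4 = 181/40.
Against Route-2 this mix gives (21/40)·0 + (19/40)·3 = 57/40.
Against Route-3 this mix gives (21/40)·3 + (19/40)·1 = 41/20.
The smuggler will play Route-2, holding the inspector to 57/40. Shifting weight toward the row that does better against Route-2 would raise this floor (the equalizing mix achieves 9/5 against both Route-2 and Route-3), so the proposed strategy is not optimal.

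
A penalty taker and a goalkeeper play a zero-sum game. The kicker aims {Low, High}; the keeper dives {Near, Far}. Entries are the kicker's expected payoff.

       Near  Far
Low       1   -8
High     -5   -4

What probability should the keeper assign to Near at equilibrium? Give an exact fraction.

Row minima: Low → -8, High → -5; maximin = -5.
Column maxima: Near → 1, Far → -4; minimax = -4.
-5 ≠ -4, so there is no saddle point; optimal play is mixed.
Let the kicker play Low with probability p. Expected payoff against Near: 1p + (-5)(1−p) = 6p − 5; against Far: (-8)p + (-4)(1−p) = −4p − 4.
Setting these equal: 6p − 5 = −4p − 4 ⇒ 10p = 1 ⇒ p = 1/10, and the value is (6)·(1/10) − 5 = -22/5.
For the keeper: with q = P(Near), equating Low's and High's payoffs gives 9q − 8 = −q − 4 ⇒ q = 2/5.

2/5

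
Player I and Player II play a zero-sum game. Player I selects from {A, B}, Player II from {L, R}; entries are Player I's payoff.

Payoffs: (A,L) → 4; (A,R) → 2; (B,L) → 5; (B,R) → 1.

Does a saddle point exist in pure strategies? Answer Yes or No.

Yes

Row minima: A → 2, B → 1; maximin = 2.
Column maxima: L → 5, R → 2; minimax = 2.
maximin = minimax = 2, so a saddle point exists.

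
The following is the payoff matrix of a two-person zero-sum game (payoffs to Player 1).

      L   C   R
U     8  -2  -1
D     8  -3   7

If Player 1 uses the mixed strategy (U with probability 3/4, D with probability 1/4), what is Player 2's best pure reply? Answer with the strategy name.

If Player 2 plays L, Player 1's expected payoff is (3/4)·8 + (1/4)·8 = 8.
If Player 2 plays C, Player 1's expected payoff is (3/4)·(-2) + (1/4)·(-3) = -9/4.
If Player 2 plays R, Player 1's expected payoff is (3/4)·(-1) + (1/4)·7 = 1.
Player 2 minimizes Player 1's payoff; the smallest is -9/4, so the best response is C.

C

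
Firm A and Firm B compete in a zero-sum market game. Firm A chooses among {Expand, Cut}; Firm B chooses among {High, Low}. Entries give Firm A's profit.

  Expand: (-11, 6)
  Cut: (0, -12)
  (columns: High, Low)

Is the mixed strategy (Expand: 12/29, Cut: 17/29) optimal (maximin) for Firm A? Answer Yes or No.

Against High this mix gives (12/29)·(-11) + (17/29)·0 = -132/29.
Against Low this mix gives (12/29)·6 + (17/29)·(-12) = -132/29.
All of Firm B's active replies (High, Low) yield -132/29, and no column does worse for Firm A. The mix makes Firm B indifferent and guarantees -132/29, so it is optimal.

Yes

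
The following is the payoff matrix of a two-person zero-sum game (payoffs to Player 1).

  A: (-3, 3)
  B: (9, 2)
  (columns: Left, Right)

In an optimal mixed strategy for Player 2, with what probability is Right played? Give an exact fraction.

Row minima: A → -3, B → 2; maximin = 2.
Column maxima: Left → 9, Right → 3; minimax = 3.
2 ≠ 3, so there is no saddle point; optimal play is mixed.
Let Player 1 play A with probability p. Expected payoff against Left: (-3)p + 9(1−p) = −12p + 9; against Right: 3p + 2(1−p) = p + 2.
Setting these equal: −12p + 9 = p + 2 ⇒ −13p = -7 ⇒ p = 7/13, and the value is (-12)·(7/13) + 9 = 33/13.
For Player 2: with q = P(Left), equating A's and B's payoffs gives −6q + 3 = 7q + 2 ⇒ q = 1/13.

12/13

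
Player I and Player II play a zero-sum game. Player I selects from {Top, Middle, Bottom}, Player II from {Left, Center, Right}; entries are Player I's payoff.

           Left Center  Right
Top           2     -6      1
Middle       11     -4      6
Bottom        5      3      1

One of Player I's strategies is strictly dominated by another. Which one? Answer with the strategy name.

Top

Middle gives a strictly higher payoff than Top against every column: 11 > 2, -4 > -6, 6 > 1.
So Top is strictly dominated and Player I never plays it.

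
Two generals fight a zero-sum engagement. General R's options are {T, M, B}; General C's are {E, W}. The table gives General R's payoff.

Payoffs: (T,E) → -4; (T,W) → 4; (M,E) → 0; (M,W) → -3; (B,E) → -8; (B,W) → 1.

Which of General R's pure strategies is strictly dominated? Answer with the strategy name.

T gives a strictly higher payoff than B against every column: -4 > -8, 4 > 1.
So B is strictly dominated and General R never plays it.

B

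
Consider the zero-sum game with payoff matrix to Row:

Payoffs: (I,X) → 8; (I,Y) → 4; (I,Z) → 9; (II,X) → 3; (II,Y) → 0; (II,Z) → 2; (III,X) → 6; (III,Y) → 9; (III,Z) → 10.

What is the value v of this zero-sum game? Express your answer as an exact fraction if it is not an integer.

Row minima: I → 4, II → 0, III → 6; maximin = 6.
Column maxima: X → 8, Y → 9, Z → 10; minimax = 8.
6 ≠ 8, so there is no saddle point; optimal play is mixed.
II is strictly dominated by I, so Row never plays it.
With II eliminated, Z is strictly dominated by X (it gives Row strictly more in every remaining row), so Column never plays it.
On the remaining 2×2 (I, III vs X, Y):
Let Row play I with probability p. Expected payoff against X: 8p + 6(1−p) = 2p + 6; against Y: 4p + 9(1−p) = −5p + 9.
Setting these equal: 2p + 6 = −5p + 9 ⇒ 7p = 3 ⇒ p = 3/7, and the value is (2)·(3/7) + 6 = 48/7.
For Column: with q = P(X), equating I's and III's payoffs gives 4q + 4 = −3q + 9 ⇒ q = 5/7.

48/7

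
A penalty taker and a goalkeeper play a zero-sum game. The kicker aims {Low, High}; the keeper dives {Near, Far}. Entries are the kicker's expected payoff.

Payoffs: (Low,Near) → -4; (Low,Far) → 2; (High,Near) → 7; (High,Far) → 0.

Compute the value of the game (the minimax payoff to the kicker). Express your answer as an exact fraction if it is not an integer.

14/13

Row minima: Low → -4, High → 0; maximin = 0.
Column maxima: Near → 7, Far → 2; minimax = 2.
0 ≠ 2, so there is no saddle point; optimal play is mixed.
Let the kicker play Low with probability p. Expected payoff against Near: (-4)p + 7(1−p) = −11p + 7; against Far: 2p + 0(1−p) = 2p.
Setting these equal: −11p + 7 = 2p ⇒ −13p = -7 ⇒ p = 7/13, and the value is (-11)·(7/13) + 7 = 14/13.
For the keeper: with q = P(Near), equating Low's and High's payoffs gives −6q + 2 = 7q ⇒ q = 2/13.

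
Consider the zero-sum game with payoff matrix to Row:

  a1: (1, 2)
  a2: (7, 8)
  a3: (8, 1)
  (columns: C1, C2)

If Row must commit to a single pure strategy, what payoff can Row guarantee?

7

Row minima: a1 → 1, a2 → 7, a3 → 1.
The best of these is 7.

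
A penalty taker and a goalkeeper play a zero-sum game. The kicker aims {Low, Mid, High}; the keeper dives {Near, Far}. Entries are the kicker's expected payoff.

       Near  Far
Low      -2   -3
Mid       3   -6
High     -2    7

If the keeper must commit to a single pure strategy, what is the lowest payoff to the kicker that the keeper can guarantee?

3

Column maxima: Near → 3, Far → 7.
The smallest of these is 3.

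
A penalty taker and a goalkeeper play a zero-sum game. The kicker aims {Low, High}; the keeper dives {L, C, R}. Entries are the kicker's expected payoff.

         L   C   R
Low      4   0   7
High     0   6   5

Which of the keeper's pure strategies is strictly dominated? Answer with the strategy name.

L holds the kicker's payoff strictly below R in every row: 4 < 7, 0 < 5.
So R is strictly dominated for the keeper.

R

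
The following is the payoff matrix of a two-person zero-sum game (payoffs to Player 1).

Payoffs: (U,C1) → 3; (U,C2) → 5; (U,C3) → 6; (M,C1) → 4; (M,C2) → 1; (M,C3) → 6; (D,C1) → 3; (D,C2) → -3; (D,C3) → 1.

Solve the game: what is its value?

17/5

Row minima: U → 3, M → 1, D → -3; maximin = 3.
Column maxima: C1 → 4, C2 → 5, C3 → 6; minimax = 4.
3 ≠ 4, so there is no saddle point; optimal play is mixed.
D is strictly dominated by M, so Player 1 never plays it.
With D eliminated, C3 is strictly dominated by C1 (it gives Player 1 strictly more in every remaining row), so Player 2 never plays it.
On the remaining 2×2 (U, M vs C1, C2):
Let Player 1 play U with probability p. Expected payoff against C1: 3p + 4(1−p) = −p + 4; against C2: 5p + 1(1−p) = 4p + 1.
Setting these equal: −p + 4 = 4p + 1 ⇒ −5p = -3 ⇒ p = 3/5, and the value is (-1)·(3/5) + 4 = 17/5.
For Player 2: with q = P(C1), equating U's and M's payoffs gives −2q + 5 = 3q + 1 ⇒ q = 4/5.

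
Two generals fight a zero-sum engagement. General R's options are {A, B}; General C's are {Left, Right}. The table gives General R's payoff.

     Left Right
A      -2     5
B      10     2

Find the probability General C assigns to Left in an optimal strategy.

1/5

Row minima: A → -2, B → 2; maximin = 2.
Column maxima: Left → 10, Right → 5; minimax = 5.
2 ≠ 5, so there is no saddle point; optimal play is mixed.
Let General R play A with probability p. Expected payoff against Left: (-2)p + 10(1−p) = −12p + 10; against Right: 5p + 2(1−p) = 3p + 2.
Setting these equal: −12p + 10 = 3p + 2 ⇒ −15p = -8 ⇒ p = 8/15, and the value is (-12)·(8/15) + 10 = 18/5.
For General C: with q = P(Left), equating A's and B's payoffs gives −7q + 5 = 8q + 2 ⇒ q = 1/5.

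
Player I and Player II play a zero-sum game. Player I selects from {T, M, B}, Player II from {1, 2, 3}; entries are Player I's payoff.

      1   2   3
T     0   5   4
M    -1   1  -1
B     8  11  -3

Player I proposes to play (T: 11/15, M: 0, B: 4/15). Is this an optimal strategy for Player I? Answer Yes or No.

Yes

Against 1 this mix gives (11/15)·0 + (4/15)·8 = 32/15.
Against 2 this mix gives (11/15)·5 + (4/15)·11 = 33/5.
Against 3 this mix gives (11/15)·4 + (4/15)·(-3) = 32/15.
All of Player II's active replies (1, 3) yield 32/15, and no column does worse for Player I. The mix makes Player II indifferent and guarantees 32/15, so it is optimal.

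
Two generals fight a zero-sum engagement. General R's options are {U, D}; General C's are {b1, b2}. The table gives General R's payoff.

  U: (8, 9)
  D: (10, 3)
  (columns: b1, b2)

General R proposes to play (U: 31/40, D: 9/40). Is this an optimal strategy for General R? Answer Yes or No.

Against b1 this mix gives (31/40)·8 + (9/40)·10 = 169/20.
Against b2 this mix gives (31/40)·9 + (9/40)·3 = 153/20.
General C will play b2, holding General R to 153/20. Shifting weight toward the row that does better against b2 would raise this floor (the equalizing mix achieves 33/4 against both b2 and b1), so the proposed strategy is not optimal.

No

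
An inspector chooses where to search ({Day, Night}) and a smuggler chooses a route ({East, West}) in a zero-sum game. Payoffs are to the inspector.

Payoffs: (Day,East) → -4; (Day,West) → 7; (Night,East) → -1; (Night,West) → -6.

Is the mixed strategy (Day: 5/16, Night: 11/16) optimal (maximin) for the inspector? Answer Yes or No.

Against East this mix gives (5/16)·(-4) + (11/16)·(-1) = -31/16.
Against West this mix gives (5/16)·7 + (11/16)·(-6) = -31/16.
All of the smuggler's active replies (East, West) yield -31/16, and no column does worse for the inspector. The mix makes the smuggler indifferent and guarantees -31/16, so it is optimal.

Yes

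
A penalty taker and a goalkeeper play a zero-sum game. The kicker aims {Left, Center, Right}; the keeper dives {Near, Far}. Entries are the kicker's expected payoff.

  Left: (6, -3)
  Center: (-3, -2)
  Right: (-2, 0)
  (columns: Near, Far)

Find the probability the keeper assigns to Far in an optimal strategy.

Row minima: Left → -3, Center → -3, Right → -2; maximin = -2.
Column maxima: Near → 6, Far → 0; minimax = 0.
-2 ≠ 0, so there is no saddle point; optimal play is mixed.
Center is strictly dominated by Right, so the kicker never plays it.
On the remaining 2×2 (Left, Right vs Near, Far):
Let the kicker play Left with probability p. Expected payoff against Near: 6p + (-2)(1−p) = 8p − 2; against Far: (-3)p + 0(1−p) = −3p.
Setting these equal: 8p − 2 = −3p ⇒ 11p = 2 ⇒ p = 2/11, and the value is (8)·(2/11) − 2 = -6/11.
For the keeper: with q = P(Near), equating Left's and Right's payoffs gives 9q − 3 = −2q ⇒ q = 3/11.

8/11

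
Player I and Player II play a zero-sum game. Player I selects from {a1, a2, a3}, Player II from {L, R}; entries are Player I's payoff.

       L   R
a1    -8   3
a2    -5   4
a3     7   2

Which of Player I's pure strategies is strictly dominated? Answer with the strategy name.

a1

a2 gives a strictly higher payoff than a1 against every column: -5 > -8, 4 > 3.
So a1 is strictly dominated and Player I never plays it.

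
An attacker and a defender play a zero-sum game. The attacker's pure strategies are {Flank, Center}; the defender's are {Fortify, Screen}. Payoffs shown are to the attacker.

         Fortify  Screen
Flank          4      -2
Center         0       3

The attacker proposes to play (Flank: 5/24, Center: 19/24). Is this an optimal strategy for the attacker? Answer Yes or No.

No

Against Fortify this mix gives (5/24)·4 + (19/24)·0 = 5/6.
Against Screen this mix gives (5/24)·(-2) + (19/24)·3 = 47/24.
The defender will play Fortify, holding the attacker to 5/6. Shifting weight toward the row that does better against Fortify would raise this floor (the equalizing mix achieves 4/3 against both Fortify and Screen), so the proposed strategy is not optimal.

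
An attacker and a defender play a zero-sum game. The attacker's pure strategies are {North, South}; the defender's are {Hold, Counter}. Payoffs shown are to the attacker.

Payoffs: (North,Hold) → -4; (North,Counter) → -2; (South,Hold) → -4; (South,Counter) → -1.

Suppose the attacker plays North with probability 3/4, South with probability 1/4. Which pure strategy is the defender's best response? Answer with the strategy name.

Hold

If the defender plays Hold, the attacker's expected payoff is (3/4)·(-4) + (1/4)·(-4) = -4.
If the defender plays Counter, the attacker's expected payoff is (3/4)·(-2) + (1/4)·(-1) = -7/4.
The defender minimizes the attacker's payoff; the smallest is -4, so the best response is Hold.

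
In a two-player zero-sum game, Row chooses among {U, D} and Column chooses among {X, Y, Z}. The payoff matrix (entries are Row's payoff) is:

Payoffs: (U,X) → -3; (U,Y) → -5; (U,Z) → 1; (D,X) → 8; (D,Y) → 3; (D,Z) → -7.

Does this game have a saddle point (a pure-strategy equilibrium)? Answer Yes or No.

No

Row minima: U → -5, D → -7; maximin = -5.
Column maxima: X → 8, Y → 3, Z → 1; minimax = 1.
-5 ≠ 1, so no pure-strategy equilibrium exists.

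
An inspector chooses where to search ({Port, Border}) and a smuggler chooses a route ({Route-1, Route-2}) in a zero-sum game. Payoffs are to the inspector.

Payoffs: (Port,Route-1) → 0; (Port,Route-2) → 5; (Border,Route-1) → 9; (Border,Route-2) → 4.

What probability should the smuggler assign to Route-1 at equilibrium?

1/10

Row minima: Port → 0, Border → 4; maximin = 4.
Column maxima: Route-1 → 9, Route-2 → 5; minimax = 5.
4 ≠ 5, so there is no saddle point; optimal play is mixed.
Let the inspector play Port with probability p. Expected payoff against Route-1: 0p + 9(1−p) = −9p + 9; against Route-2: 5p + 4(1−p) = p + 4.
Setting these equal: −9p + 9 = p + 4 ⇒ −10p = -5 ⇒ p = 1/2, and the value is (-9)·(1/2) + 9 = 9/2.
For the smuggler: with q = P(Route-1), equating Port's and Border's payoffs gives −5q + 5 = 5q + 4 ⇒ q = 1/10.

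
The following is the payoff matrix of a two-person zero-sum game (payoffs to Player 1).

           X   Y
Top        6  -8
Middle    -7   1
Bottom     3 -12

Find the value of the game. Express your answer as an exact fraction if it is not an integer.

Row minima: Top → -8, Middle → -7, Bottom → -12; maximin = -7.
Column maxima: X → 6, Y → 1; minimax = 1.
-7 ≠ 1, so there is no saddle point; optimal play is mixed.
Bottom is strictly dominated by Top, so Player 1 never plays it.
On the remaining 2×2 (Top, Middle vs X, Y):
Let Player 1 play Top with probability p. Expected payoff against X: 6p + (-7)(1−p) = 13p − 7; against Y: (-8)p + 1(1−p) = −9p + 1.
Setting these equal: 13p − 7 = −9p + 1 ⇒ 22p = 8 ⇒ p = 4/11, and the value is (13)·(4/11) − 7 = -25/11.
For Player 2: with q = P(X), equating Top's and Middle's payoffs gives 14q − 8 = −8q + 1 ⇒ q = 9/22.

-25/11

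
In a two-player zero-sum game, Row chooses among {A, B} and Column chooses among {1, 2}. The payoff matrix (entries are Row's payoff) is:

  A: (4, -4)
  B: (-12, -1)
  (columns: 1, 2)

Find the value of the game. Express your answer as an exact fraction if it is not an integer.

Row minima: A → -4, B → -12; maximin = -4.
Column maxima: 1 → 4, 2 → -1; minimax = -1.
-4 ≠ -1, so there is no saddle point; optimal play is mixed.
Let Row play A with probability p. Expected payoff against 1: 4p + (-12)(1−p) = 16p − 12; against 2: (-4)p + (-1)(1−p) = −3p − 1.
Setting these equal: 16p − 12 = −3p − 1 ⇒ 19p = 11 ⇒ p = 11/19, and the value is (16)·(11/19) − 12 = -52/19.
For Column: with q = P(1), equating A's and B's payoffs gives 8q − 4 = −11q − 1 ⇒ q = 3/19.

-52/19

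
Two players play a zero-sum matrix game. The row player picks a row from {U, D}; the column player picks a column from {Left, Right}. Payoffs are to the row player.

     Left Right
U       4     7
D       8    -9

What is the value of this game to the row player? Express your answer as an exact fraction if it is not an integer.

23/5

Row minima: U → 4, D → -9; maximin = 4.
Column maxima: Left → 8, Right → 7; minimax = 7.
4 ≠ 7, so there is no saddle point; optimal play is mixed.
Let the row player play U with probability p. Expected payoff against Left: 4p + 8(1−p) = −4p + 8; against Right: 7p + (-9)(1−p) = 16p − 9.
Setting these equal: −4p + 8 = 16p − 9 ⇒ −20p = -17 ⇒ p = 17/20, and the value is (-4)·(17/20) + 8 = 23/5.
For the column player: with q = P(Left), equating U's and D's payoffs gives −3q + 7 = 17q − 9 ⇒ q = 4/5.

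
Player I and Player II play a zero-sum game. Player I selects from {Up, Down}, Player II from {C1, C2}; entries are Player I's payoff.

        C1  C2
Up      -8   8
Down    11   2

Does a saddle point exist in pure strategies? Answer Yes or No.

Row minima: Up → -8, Down → 2; maximin = 2.
Column maxima: C1 → 11, C2 → 8; minimax = 8.
2 ≠ 8, so no pure-strategy equilibrium exists.

No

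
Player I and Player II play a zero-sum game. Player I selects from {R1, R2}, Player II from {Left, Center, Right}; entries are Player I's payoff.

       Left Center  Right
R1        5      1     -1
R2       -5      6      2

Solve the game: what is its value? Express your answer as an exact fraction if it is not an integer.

5/13

Row minima: R1 → -1, R2 → -5; maximin = -1.
Column maxima: Left → 5, Center → 6, Right → 2; minimax = 2.
-1 ≠ 2, so there is no saddle point; optimal play is mixed.
Center is strictly dominated by Right (it gives Player I strictly more in every row), so Player II never plays it.
On the remaining 2×2 (R1, R2 vs Left, Right):
Let Player I play R1 with probability p. Expected payoff against Left: 5p + (-5)(1−p) = 10p − 5; against Right: (-1)p + 2(1−p) = −3p + 2.
Setting these equal: 10p − 5 = −3p + 2 ⇒ 13p = 7 ⇒ p = 7/13, and the value is (10)·(7/13) − 5 = 5/13.
For Player II: with q = P(Left), equating R1's and R2's payoffs gives 6q − 1 = −7q + 2 ⇒ q = 3/13.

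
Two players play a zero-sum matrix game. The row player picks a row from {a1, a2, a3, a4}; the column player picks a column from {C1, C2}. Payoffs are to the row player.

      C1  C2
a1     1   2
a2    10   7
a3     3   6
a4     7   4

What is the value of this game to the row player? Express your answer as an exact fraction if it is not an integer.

7

Row minima: a1 → 1, a2 → 7, a3 → 3, a4 → 4; maximin = 7.
Column maxima: C1 → 10, C2 → 7; minimax = 7.
Since maximin = minimax = 7, there is a saddle point and the value is 7.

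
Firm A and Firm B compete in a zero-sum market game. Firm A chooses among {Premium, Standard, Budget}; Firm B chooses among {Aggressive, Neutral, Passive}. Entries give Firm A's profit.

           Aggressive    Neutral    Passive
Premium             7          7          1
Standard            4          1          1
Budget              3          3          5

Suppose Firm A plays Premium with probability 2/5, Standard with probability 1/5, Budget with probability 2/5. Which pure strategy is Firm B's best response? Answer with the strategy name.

Passive

If Firm B plays Aggressive, Firm A's expected payoff is (2/5)·7 + (1/5)·4 + (2/5)·3 = 24/5.
If Firm B plays Neutral, Firm A's expected payoff is (2/5)·7 + (1/5)·1 + (2/5)·3 = 21/5.
If Firm B plays Passive, Firm A's expected payoff is (2/5)·1 + (1/5)·1 + (2/5)·5 = 13/5.
Firm B minimizes Firm A's payoff; the smallest is 13/5, so the best response is Passive.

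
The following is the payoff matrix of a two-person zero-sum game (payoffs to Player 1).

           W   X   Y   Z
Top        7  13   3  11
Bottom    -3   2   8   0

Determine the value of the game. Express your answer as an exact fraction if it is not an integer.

13/3

Row minima: Top → 3, Bottom → -3; maximin = 3.
Column maxima: W → 7, X → 13, Y → 8, Z → 11; minimax = 7.
3 ≠ 7, so there is no saddle point; optimal play is mixed.
X is strictly dominated by W (it gives Player 1 strictly more in every row), so Player 2 never plays it.
Z is strictly dominated by W (it gives Player 1 strictly more in every row), so Player 2 never plays it.
On the remaining 2×2 (Top, Bottom vs W, Y):
Let Player 1 play Top with probability p. Expected payoff against W: 7p + (-3)(1−p) = 10p − 3; against Y: 3p + 8(1−p) = −5p + 8.
Setting these equal: 10p − 3 = −5p + 8 ⇒ 15p = 11 ⇒ p = 11/15, and the value is (10)·(11/15) − 3 = 13/3.
For Player 2: with q = P(W), equating Top's and Bottom's payoffs gives 4q + 3 = −11q + 8 ⇒ q = 1/3.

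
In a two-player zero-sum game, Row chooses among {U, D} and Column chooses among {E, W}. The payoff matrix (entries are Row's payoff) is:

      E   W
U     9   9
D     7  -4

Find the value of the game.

9

Row minima: U → 9, D → -4; maximin = 9.
Column maxima: E → 9, W → 9; minimax = 9.
Since maximin = minimax = 9, there is a saddle point and the value is 9.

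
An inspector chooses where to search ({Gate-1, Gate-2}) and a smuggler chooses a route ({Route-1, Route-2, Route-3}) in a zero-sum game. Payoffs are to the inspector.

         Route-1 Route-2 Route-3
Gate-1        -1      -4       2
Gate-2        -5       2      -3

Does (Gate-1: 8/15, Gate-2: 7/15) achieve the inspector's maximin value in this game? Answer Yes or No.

Against Route-1 this mix gives (8/15)·(-1) + (7/15)·(-5) = -43/15.
Against Route-2 this mix gives (8/15)·(-4) + (7/15)·2 = -6/5.
Against Route-3 this mix gives (8/15)·2 + (7/15)·(-3) = -1/3.
The smuggler will play Route-1, holding the inspector to -43/15. Shifting weight toward the row that does better against Route-1 would raise this floor (the equalizing mix achieves -11/5 against both Route-1 and Route-2), so the proposed strategy is not optimal.

No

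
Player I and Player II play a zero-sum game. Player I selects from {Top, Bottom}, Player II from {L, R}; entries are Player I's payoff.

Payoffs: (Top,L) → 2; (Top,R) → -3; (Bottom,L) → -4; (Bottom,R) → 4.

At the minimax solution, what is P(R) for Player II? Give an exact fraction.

6/13

Row minima: Top → -3, Bottom → -4; maximin = -3.
Column maxima: L → 2, R → 4; minimax = 2.
-3 ≠ 2, so there is no saddle point; optimal play is mixed.
Let Player I play Top with probability p. Expected payoff against L: 2p + (-4)(1−p) = 6p − 4; against R: (-3)p + 4(1−p) = −7p + 4.
Setting these equal: 6p − 4 = −7p + 4 ⇒ 13p = 8 ⇒ p = 8/13, and the value is (6)·(8/13) − 4 = -4/13.
For Player II: with q = P(L), equating Top's and Bottom's payoffs gives 5q − 3 = −8q + 4 ⇒ q = 7/13.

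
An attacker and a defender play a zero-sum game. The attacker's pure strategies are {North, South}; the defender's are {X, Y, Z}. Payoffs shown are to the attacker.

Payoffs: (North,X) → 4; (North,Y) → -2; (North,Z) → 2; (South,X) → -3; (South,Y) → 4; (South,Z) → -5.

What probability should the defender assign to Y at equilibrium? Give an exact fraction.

7/13

Row minima: North → -2, South → -5; maximin = -2.
Column maxima: X → 4, Y → 4, Z → 2; minimax = 2.
-2 ≠ 2, so there is no saddle point; optimal play is mixed.
X is strictly dominated by Z (it gives the attacker strictly more in every row), so the defender never plays it.
On the remaining 2×2 (North, South vs Y, Z):
Let the attacker play North with probability p. Expected payoff against Y: (-2)p + 4(1−p) = −6p + 4; against Z: 2p + (-5)(1−p) = 7p − 5.
Setting these equal: −6p + 4 = 7p − 5 ⇒ −13p = -9 ⇒ p = 9/13, and the value is (-6)·(9/13) + 4 = -2/13.
For the defender: with q = P(Y), equating North's and South's payoffs gives −4q + 2 = 9q − 5 ⇒ q = 7/13.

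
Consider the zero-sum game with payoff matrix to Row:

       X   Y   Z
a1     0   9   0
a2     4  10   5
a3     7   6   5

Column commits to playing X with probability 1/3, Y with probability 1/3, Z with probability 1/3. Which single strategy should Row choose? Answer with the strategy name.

Expected payoff of a1: (1/3)·0 + (1/3)·9 + (1/3)·0 = 3.
Expected payoff of a2: (1/3)·4 + (1/3)·10 + (1/3)·5 = 19/3.
Expected payoff of a3: (1/3)·7 + (1/3)·6 + (1/3)·5 = 6.
The largest is 19/3, so Row's best response is a2.

a2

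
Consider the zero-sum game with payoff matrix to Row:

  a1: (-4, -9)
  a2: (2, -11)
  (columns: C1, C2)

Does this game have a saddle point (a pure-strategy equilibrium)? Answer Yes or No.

Yes

Row minima: a1 → -9, a2 → -11; maximin = -9.
Column maxima: C1 → 2, C2 → -9; minimax = -9.
maximin = minimax = -9, so a saddle point exists.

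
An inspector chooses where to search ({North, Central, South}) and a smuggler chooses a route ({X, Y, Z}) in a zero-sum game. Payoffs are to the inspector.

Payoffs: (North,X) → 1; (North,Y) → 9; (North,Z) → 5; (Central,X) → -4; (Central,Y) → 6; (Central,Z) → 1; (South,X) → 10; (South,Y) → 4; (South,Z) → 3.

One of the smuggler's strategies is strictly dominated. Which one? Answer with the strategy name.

Z holds the inspector's payoff strictly below Y in every row: 5 < 9, 1 < 6, 3 < 4.
So Y is strictly dominated for the smuggler.

Y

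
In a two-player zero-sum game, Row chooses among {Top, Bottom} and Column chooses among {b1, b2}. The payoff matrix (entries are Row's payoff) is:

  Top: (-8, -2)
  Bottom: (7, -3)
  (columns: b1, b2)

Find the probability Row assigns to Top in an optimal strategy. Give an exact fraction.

Row minima: Top → -8, Bottom → -3; maximin = -3.
Column maxima: b1 → 7, b2 → -2; minimax = -2.
-3 ≠ -2, so there is no saddle point; optimal play is mixed.
Let Row play Top with probability p. Expected payoff against b1: (-8)p + 7(1−p) = −15p + 7; against b2: (-2)p + (-3)(1−p) = p − 3.
Setting these equal: −15p + 7 = p − 3 ⇒ −16p = -10 ⇒ p = 5/8, and the value is (-15)·(5/8) + 7 = -19/8.
For Column: with q = P(b1), equating Top's and Bottom's payoffs gives −6q − 2 = 10q − 3 ⇒ q = 1/16.

5/8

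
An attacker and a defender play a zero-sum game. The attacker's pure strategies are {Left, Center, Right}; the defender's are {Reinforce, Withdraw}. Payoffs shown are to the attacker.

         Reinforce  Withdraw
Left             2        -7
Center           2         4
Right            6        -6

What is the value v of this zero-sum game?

18/7

Row minima: Left → -7, Center → 2, Right → -6; maximin = 2.
Column maxima: Reinforce → 6, Withdraw → 4; minimax = 4.
2 ≠ 4, so there is no saddle point; optimal play is mixed.
Left is strictly dominated by Right, so the attacker never plays it.
On the remaining 2×2 (Center, Right vs Reinforce, Withdraw):
Let the attacker play Center with probability p. Expected payoff against Reinforce: 2p + 6(1−p) = −4p + 6; against Withdraw: 4p + (-6)(1−p) = 10p − 6.
Setting these equal: −4p + 6 = 10p − 6 ⇒ −14p = -12 ⇒ p = 6/7, and the value is (-4)·(6/7) + 6 = 18/7.
For the defender: with q = P(Reinforce), equating Center's and Right's payoffs gives −2q + 4 = 12q − 6 ⇒ q = 5/7.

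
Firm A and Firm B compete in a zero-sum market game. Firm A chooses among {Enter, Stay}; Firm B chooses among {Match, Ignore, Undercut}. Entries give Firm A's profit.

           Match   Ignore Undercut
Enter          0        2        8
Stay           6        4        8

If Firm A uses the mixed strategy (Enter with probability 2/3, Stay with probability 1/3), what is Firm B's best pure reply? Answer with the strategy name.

Match

If Firm B plays Match, Firm A's expected payoff is (2/3)·0 + (1/3)·6 = 2.
If Firm B plays Ignore, Firm A's expected payoff is (2/3)·2 + (1/3)·4 = 8/3.
If Firm B plays Undercut, Firm A's expected payoff is (2/3)·8 + (1/3)·8 = 8.
Firm B minimizes Firm A's payoff; the smallest is 2, so the best response is Match.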